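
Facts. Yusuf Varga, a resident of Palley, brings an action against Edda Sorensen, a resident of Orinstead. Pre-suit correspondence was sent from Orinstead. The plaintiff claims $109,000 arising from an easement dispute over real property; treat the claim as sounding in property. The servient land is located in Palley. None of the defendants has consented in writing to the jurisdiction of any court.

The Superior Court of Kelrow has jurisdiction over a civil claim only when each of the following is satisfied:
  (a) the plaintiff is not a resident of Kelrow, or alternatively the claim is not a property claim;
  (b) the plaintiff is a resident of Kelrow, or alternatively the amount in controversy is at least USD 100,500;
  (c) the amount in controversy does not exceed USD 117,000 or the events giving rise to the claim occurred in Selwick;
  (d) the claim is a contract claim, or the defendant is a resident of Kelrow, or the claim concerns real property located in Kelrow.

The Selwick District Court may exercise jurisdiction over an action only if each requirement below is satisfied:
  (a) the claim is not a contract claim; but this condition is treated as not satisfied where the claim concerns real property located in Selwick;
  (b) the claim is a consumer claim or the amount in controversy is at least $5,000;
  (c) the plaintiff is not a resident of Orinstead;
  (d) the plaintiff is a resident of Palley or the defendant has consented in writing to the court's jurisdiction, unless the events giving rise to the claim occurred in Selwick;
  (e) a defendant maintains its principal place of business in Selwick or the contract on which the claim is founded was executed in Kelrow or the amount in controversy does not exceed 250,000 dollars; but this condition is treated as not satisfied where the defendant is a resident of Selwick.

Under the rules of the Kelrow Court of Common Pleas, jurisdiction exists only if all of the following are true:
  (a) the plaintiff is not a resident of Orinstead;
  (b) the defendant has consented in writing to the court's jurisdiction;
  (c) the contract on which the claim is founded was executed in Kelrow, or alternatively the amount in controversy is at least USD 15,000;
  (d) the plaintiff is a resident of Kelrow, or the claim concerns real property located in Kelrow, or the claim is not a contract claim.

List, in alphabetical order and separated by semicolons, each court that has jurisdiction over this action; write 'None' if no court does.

The Superior Court of Kelrow:
  (a) The plaintiff resides in Palley, which is not Kelrow — that alternative is enough. Met.
  (b) The amount in controversy is 109,000 dollars, which meets the 100,500 dollars floor, so this disjunct is met. Satisfied.
  (c) The amount in controversy is $109,000, within the 117,000 dollars ceiling — that alternative is enough. Condition met.
  (d) The claim is a property claim, not a contract claim; the defendant resides in Orinstead, not Kelrow; the property lies in Palley, not Kelrow — every alternative fails. Condition not met.
  → At least one condition fails; no jurisdiction.
The Selwick District Court:
  (a) The claim is a property claim, not a contract claim. The exception is not triggered, since the property lies in Palley, not Selwick. Condition met.
  (b) The amount in controversy is 109,000 dollars, which meets the 5,000 dollars floor, so one alternative holds. Met.
  (c) The plaintiff resides in Palley, which is not Orinstead. Condition met.
  (d) The plaintiff resides in Palley, so this disjunct is met. Satisfied.
  (e) The amount in controversy is 109,000 dollars, within the $250,000 ceiling, so this disjunct is met. And the carve-out is inapplicable — the defendant resides in Orinstead, not Selwick. Satisfied.
  → Every requirement is satisfied — jurisdiction.
The Kelrow Court of Common Pleas:
  (a) The plaintiff resides in Palley, which is not Orinstead. Met.
  (b) No such written consent has been filed. Not satisfied.
  (c) The amount in controversy is $109,000, which meets the 15,000 dollars floor, so this disjunct is met. Met.
  (d) The claim is a property claim, not a contract claim, so this disjunct is met. Satisfied.
  → No jurisdiction.

the Selwick District Court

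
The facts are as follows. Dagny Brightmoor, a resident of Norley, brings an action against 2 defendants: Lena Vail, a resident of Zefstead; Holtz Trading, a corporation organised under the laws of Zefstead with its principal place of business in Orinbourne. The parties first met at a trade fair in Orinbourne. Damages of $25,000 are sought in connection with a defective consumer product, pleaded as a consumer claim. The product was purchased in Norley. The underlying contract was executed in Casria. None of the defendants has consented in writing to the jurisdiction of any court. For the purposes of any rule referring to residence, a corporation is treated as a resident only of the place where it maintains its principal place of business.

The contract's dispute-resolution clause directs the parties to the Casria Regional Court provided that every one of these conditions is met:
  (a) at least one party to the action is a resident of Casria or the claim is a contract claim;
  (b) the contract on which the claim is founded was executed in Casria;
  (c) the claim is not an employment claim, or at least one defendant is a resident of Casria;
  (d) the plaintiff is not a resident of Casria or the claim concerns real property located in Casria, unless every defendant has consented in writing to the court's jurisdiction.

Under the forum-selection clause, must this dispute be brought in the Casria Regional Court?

The Casria Regional Court:
  (a) No party resides in Casria; the claim is a consumer claim, not a contract claim — no alternative holds. Condition not met.
  (b) The contract was executed in Casria. Satisfied.
  (c) The claim is a consumer claim, not an employment claim — that alternative is enough. Met.
  (d) The plaintiff resides in Norley, which is not Casria, which satisfies one of the alternatives. Met.
  → The clause does not apply.

No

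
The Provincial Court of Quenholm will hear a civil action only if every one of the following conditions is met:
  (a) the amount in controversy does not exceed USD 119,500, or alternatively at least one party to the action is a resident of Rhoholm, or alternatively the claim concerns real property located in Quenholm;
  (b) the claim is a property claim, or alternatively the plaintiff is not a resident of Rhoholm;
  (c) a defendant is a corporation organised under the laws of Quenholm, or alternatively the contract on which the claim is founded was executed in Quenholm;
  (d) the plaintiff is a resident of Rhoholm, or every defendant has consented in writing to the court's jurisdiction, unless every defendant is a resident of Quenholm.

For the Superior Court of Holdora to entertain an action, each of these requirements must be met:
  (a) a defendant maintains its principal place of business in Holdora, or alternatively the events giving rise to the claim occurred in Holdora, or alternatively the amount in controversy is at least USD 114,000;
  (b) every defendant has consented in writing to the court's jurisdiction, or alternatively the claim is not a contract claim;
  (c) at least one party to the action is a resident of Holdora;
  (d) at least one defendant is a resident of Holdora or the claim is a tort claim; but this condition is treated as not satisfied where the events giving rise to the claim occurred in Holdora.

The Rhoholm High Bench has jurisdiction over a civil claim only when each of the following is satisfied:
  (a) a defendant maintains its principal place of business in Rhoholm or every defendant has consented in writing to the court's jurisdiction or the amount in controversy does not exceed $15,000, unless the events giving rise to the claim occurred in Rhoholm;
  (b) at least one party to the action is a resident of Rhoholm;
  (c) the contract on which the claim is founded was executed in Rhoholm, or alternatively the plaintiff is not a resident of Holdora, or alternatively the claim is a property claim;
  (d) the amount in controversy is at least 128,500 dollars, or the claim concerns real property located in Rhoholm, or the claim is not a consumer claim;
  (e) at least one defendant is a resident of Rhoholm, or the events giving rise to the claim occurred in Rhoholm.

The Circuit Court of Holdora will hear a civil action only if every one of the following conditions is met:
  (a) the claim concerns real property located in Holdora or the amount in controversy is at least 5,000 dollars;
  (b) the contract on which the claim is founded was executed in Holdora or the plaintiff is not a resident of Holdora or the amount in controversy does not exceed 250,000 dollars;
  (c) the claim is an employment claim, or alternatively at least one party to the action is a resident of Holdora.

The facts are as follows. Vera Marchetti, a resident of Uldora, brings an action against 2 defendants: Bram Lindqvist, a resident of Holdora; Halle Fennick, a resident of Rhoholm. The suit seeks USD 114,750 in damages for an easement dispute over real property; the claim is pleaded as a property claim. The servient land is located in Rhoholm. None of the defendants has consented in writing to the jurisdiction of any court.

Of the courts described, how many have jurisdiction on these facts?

The Provincial Court of Quenholm:
  (a) The amount in controversy is 114,750 dollars, within the $119,500 ceiling — that alternative is enough. Met.
  (b) The claim is a property claim, so this disjunct is met. Met.
  (c) No defendant is a corporation; no contract (and hence no place of execution) is alleged — none of the alternatives is met. Not met.
  (d) The plaintiff resides in Uldora, not Rhoholm; no such written consent has been filed — no alternative holds. Nor does the 'unless' clause help: the defendants reside as follows — Bram Lindqvist in Holdora, Halle Fennick in Rhoholm — not all in Quenholm. Fails.
  → The court lacks jurisdiction.
The Superior Court of Holdora:
  (a) The amount in controversy is 114,750 dollars, which meets the USD 114,000 floor, so this disjunct is met. Met.
  (b) The claim is a property claim, not a contract claim, so this disjunct is met. Satisfied.
  (c) Bram Lindqvist resides in Holdora. Met.
  (d) Bram Lindqvist resides in Holdora — that alternative is enough. The exception is not triggered, since the operative events occurred in Rhoholm, not Holdora. Satisfied.
  → The court has jurisdiction.
The Rhoholm High Bench:
  (a) No defendant is a corporation; no such written consent has been filed; the amount in controversy is 114,750 dollars, above the 15,000 dollars ceiling — none of the alternatives is met. However, the operative events occurred in Rhoholm, so the 'unless' proviso supplies this condition. Satisfied.
  (b) Halle Fennick resides in Rhoholm. Satisfied.
  (c) The plaintiff resides in Uldora, which is not Holdora — that alternative is enough. Condition met.
  (d) The property lies in Rhoholm — that alternative is enough. Met.
  (e) Halle Fennick resides in Rhoholm, which satisfies one of the alternatives. Satisfied.
  → Jurisdiction lies.
The Circuit Court of Holdora:
  (a) The amount in controversy is $114,750, which meets the USD 5,000 floor, which satisfies one of the alternatives. Satisfied.
  (b) The plaintiff resides in Uldora, which is not Holdora — that alternative is enough. Satisfied.
  (c) Bram Lindqvist resides in Holdora, so one alternative holds. Satisfied.
  → All conditions met; jurisdiction exists.
Courts with jurisdiction: the Superior Court of Holdora, the Rhoholm High Bench, the Circuit Court of Holdora — 3 in total.

3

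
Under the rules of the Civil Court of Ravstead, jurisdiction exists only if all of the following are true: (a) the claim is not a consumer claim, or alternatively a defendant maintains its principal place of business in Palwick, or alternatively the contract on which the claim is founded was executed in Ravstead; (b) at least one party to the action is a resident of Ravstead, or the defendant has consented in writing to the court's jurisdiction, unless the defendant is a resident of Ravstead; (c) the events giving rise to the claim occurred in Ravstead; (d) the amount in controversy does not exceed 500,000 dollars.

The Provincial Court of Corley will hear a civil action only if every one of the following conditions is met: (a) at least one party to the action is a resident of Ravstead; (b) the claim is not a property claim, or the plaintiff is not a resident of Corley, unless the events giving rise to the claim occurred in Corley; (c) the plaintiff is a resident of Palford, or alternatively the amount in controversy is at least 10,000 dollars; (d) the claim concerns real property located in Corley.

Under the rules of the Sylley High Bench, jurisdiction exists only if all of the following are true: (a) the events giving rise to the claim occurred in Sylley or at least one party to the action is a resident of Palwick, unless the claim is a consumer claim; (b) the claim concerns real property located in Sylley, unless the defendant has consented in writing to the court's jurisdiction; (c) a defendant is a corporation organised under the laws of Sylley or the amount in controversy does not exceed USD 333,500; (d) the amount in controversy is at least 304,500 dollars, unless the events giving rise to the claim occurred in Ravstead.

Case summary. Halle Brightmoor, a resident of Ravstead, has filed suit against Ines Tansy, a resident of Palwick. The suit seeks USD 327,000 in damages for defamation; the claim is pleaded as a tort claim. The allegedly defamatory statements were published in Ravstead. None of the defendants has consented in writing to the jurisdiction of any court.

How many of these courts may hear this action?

The Civil Court of Ravstead:
  (a) The claim is a tort claim, not a consumer claim, which satisfies one of the alternatives. Condition met.
  (b) Halle Brightmoor resides in Ravstead, so this disjunct is met. Met.
  (c) The operative events occurred in Ravstead. Met.
  (d) The amount in controversy is $327,000, within the USD 500,000 ceiling. Met.
  → Jurisdiction lies.
The Provincial Court of Corley:
  (a) Halle Brightmoor resides in Ravstead. Condition met.
  (b) The claim is a tort claim, not a property claim, which satisfies one of the alternatives. Condition met.
  (c) The amount in controversy is USD 327,000, which meets the $10,000 floor, so this disjunct is met. Condition met.
  (d) The claim does not concern real property. Not satisfied.
  → No jurisdiction.
The Sylley High Bench:
  (a) Ines Tansy resides in Palwick, so one alternative holds. Met.
  (b) The claim does not concern real property. And no such written consent has been filed, so the proviso does not save it. Not satisfied.
  (c) The amount in controversy is $327,000, within the 333,500 dollars ceiling — that alternative is enough. Met.
  (d) The amount in controversy is USD 327,000, which meets the USD 304,500 floor. Condition met.
  → At least one condition fails; no jurisdiction.
Courts with jurisdiction: the Civil Court of Ravstead — 1 in total.

1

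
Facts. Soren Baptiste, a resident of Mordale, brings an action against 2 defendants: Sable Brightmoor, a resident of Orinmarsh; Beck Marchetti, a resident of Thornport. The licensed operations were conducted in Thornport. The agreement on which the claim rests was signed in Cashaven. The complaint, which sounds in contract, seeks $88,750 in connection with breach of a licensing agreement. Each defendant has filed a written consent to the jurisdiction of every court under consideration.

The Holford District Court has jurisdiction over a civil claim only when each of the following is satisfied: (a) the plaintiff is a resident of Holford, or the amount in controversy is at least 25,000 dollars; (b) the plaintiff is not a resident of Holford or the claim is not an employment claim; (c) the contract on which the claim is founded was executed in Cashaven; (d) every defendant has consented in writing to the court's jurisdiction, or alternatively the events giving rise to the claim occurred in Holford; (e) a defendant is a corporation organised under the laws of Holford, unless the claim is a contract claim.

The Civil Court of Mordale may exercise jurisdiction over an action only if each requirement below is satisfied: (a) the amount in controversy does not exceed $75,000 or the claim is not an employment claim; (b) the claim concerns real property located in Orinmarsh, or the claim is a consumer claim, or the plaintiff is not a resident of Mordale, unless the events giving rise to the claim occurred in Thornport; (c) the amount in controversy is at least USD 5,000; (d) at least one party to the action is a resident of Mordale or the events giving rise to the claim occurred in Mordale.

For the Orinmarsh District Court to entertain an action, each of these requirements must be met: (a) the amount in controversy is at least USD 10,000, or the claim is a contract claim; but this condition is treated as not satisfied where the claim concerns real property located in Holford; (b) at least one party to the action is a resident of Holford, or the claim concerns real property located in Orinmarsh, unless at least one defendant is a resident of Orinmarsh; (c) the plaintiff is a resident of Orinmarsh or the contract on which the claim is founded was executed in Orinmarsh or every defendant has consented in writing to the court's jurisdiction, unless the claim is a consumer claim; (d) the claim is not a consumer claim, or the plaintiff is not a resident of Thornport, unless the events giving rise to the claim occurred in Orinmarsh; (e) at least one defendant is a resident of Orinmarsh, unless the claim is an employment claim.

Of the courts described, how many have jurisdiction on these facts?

3

The Holford District Court:
  (a) The amount in controversy is 88,750 dollars, which meets the $25,000 floor, which satisfies one of the alternatives. Condition met.
  (b) The plaintiff resides in Mordale, which is not Holford — that alternative is enough. Condition met.
  (c) The contract was executed in Cashaven. Met.
  (d) Every defendant has filed written consent, so one alternative holds. Condition met.
  (e) No defendant is a corporation. But the claim is a contract claim, and the 'unless' clause therefore excuses the requirement. Met.
  → Every requirement is satisfied — jurisdiction.
The Civil Court of Mordale:
  (a) The claim is a contract claim, not an employment claim, which satisfies one of the alternatives. Satisfied.
  (b) The claim does not concern real property; the claim is a contract claim, not a consumer claim; the plaintiff resides in Mordale — none of the alternatives is met. However, the operative events occurred in Thornport, so the 'unless' proviso supplies this condition. Condition met.
  (c) The amount in controversy is USD 88,750, which meets the $5,000 floor. Satisfied.
  (d) Soren Baptiste resides in Mordale, so this disjunct is met. Satisfied.
  → Jurisdiction lies.
The Orinmarsh District Court:
  (a) The amount in controversy is $88,750, which meets the $10,000 floor — that alternative is enough. The carve-out does not apply: the claim does not concern real property. Met.
  (b) No party resides in Holford; the claim does not concern real property — every alternative fails. However, Sable Brightmoor resides in Orinmarsh, so the 'unless' proviso supplies this condition. Condition met.
  (c) Every defendant has filed written consent, which satisfies one of the alternatives. Condition met.
  (d) The claim is a contract claim, not a consumer claim, so one alternative holds. Satisfied.
  (e) Sable Brightmoor resides in Orinmarsh. Met.
  → The court has jurisdiction.
Courts with jurisdiction: the Holford District Court, the Civil Court of Mordale, the Orinmarsh District Court — 3 in total.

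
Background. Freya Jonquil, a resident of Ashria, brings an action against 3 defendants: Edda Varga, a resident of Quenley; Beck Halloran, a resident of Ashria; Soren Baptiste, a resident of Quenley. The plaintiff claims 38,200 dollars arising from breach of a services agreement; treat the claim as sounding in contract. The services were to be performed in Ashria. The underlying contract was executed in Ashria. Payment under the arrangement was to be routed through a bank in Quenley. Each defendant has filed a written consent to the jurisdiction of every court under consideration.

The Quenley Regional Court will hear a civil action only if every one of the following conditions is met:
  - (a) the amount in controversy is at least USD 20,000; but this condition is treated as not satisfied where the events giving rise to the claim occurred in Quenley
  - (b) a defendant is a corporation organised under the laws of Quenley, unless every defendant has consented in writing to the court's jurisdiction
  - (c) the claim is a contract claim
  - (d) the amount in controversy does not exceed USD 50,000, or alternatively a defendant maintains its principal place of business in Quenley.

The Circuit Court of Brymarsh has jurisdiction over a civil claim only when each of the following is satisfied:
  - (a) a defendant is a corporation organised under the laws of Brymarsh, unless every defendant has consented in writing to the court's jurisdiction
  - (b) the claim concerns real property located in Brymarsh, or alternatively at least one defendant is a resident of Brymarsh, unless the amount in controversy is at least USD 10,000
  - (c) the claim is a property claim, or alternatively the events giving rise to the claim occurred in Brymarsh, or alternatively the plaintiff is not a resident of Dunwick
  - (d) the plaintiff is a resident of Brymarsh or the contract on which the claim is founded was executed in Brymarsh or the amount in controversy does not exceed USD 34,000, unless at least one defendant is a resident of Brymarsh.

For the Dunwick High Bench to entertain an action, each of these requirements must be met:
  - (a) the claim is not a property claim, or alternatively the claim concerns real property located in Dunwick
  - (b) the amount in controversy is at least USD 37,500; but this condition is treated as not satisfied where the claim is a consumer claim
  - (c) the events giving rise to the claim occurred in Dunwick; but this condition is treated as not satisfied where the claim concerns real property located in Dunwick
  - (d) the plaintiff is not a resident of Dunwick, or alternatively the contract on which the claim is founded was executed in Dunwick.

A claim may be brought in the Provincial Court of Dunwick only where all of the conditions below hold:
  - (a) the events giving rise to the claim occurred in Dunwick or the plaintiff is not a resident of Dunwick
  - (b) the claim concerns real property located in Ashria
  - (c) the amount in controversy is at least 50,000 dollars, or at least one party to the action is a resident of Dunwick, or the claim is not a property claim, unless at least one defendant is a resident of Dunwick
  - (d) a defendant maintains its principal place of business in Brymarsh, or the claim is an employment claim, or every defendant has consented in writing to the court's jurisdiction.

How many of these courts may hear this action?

1

The Quenley Regional Court:
  (a) The amount in controversy is USD 38,200, which meets the $20,000 floor. The exception is not triggered, since the operative events occurred in Ashria, not Quenley. Satisfied.
  (b) No defendant is a corporation. The proviso rescues it, though: every defendant has filed written consent. Condition met.
  (c) The claim is a contract claim. Satisfied.
  (d) The amount in controversy is USD 38,200, within the USD 50,000 ceiling, so one alternative holds. Satisfied.
  → Every requirement is satisfied — jurisdiction.
The Circuit Court of Brymarsh:
  (a) No defendant is a corporation. However, every defendant has filed written consent, so the 'unless' proviso supplies this condition. Satisfied.
  (b) The claim does not concern real property; no defendant resides in Brymarsh (they reside in Quenley, Ashria, Quenley) — no alternative holds. However, the amount in controversy is $38,200, which meets the USD 10,000 floor, so the 'unless' proviso supplies this condition. Satisfied.
  (c) The plaintiff resides in Ashria, which is not Dunwick, so this disjunct is met. Met.
  (d) The plaintiff resides in Ashria, not Brymarsh; the contract was executed in Ashria, not Brymarsh; the amount in controversy is USD 38,200, above the 34,000 dollars ceiling — none of the alternatives is met. Nor does the 'unless' clause help: no defendant resides in Brymarsh (they reside in Quenley, Ashria, Quenley). Fails.
  → The court lacks jurisdiction.
The Dunwick High Bench:
  (a) The claim is a contract claim, not a property claim, so one alternative holds. Condition met.
  (b) The amount in controversy is USD 38,200, which meets the USD 37,500 floor. The carve-out does not apply: the claim is a contract claim, not a consumer claim. Met.
  (c) The operative events occurred in Ashria, not Dunwick. Not satisfied.
  (d) The plaintiff resides in Ashria, which is not Dunwick, so one alternative holds. Condition met.
  → The court lacks jurisdiction.
The Provincial Court of Dunwick:
  (a) The plaintiff resides in Ashria, which is not Dunwick — that alternative is enough. Condition met.
  (b) The claim does not concern real property. Not met.
  (c) The claim is a contract claim, not a property claim, so this disjunct is met. Condition met.
  (d) Every defendant has filed written consent, so this disjunct is met. Satisfied.
  → No jurisdiction.
Courts with jurisdiction: the Quenley Regional Court — 1 in total.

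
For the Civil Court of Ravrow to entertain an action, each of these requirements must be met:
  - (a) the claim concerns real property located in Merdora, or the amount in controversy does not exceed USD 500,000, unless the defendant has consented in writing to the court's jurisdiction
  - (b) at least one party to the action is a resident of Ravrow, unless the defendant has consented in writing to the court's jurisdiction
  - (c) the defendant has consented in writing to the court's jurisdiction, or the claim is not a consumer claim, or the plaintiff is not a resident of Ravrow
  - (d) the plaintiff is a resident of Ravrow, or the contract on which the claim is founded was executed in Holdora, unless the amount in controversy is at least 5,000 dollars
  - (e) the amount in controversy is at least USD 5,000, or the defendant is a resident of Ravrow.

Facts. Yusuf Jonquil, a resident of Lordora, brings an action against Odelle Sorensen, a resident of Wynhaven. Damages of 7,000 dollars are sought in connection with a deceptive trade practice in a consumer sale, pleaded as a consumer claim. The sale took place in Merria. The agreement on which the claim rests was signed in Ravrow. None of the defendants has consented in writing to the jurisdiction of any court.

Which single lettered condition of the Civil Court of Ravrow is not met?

(b)

The Civil Court of Ravrow:
  (a) The amount in controversy is 7,000 dollars, within the 500,000 dollars ceiling, so one alternative holds. Met.
  (b) No party resides in Ravrow. Nor does the 'unless' clause help: no such written consent has been filed. Not satisfied.
  (c) The plaintiff resides in Lordora, which is not Ravrow, so one alternative holds. Met.
  (d) The plaintiff resides in Lordora, not Ravrow; the contract was executed in Ravrow, not Holdora — no alternative holds. The proviso rescues it, though: the amount in controversy is $7,000, which meets the $5,000 floor. Met.
  (e) The amount in controversy is $7,000, which meets the $5,000 floor, which satisfies one of the alternatives. Met.
Only condition (b) fails.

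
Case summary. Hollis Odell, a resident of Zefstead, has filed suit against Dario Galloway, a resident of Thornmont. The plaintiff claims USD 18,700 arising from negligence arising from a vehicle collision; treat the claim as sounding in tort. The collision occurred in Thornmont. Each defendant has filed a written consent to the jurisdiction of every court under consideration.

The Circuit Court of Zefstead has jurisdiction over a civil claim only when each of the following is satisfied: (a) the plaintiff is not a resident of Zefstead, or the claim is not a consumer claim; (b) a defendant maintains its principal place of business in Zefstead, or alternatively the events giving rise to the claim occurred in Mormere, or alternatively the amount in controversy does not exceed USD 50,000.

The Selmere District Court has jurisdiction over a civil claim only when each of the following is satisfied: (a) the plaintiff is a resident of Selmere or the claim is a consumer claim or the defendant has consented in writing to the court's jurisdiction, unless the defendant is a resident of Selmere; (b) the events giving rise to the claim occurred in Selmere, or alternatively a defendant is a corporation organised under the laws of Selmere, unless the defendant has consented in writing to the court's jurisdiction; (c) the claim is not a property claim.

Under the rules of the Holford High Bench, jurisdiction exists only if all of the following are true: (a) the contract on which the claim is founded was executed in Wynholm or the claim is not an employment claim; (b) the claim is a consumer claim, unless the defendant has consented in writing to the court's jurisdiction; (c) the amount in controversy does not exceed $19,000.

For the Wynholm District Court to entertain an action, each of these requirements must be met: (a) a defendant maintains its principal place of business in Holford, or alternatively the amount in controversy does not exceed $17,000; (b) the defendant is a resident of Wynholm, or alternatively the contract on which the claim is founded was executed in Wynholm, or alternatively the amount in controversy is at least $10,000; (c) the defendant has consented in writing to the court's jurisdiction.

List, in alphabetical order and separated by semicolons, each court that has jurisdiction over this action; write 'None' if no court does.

The Circuit Court of Zefstead:
  (a) The claim is a tort claim, not a consumer claim, so this disjunct is met. Condition met.
  (b) The amount in controversy is $18,700, within the USD 50,000 ceiling, which satisfies one of the alternatives. Met.
  → All conditions met; jurisdiction exists.
The Selmere District Court:
  (a) Every defendant has filed written consent, so this disjunct is met. Condition met.
  (b) The operative events occurred in Thornmont, not Selmere; no defendant is a corporation — every alternative fails. However, every defendant has filed written consent, so the 'unless' proviso supplies this condition. Met.
  (c) The claim is a tort claim, not a property claim. Satisfied.
  → All conditions met; jurisdiction exists.
The Holford High Bench:
  (a) The claim is a tort claim, not an employment claim, which satisfies one of the alternatives. Met.
  (b) The claim is a tort claim, not a consumer claim. However, every defendant has filed written consent, so the 'unless' proviso supplies this condition. Met.
  (c) The amount in controversy is USD 18,700, within the 19,000 dollars ceiling. Condition met.
  → All conditions met; jurisdiction exists.
The Wynholm District Court:
  (a) No defendant is a corporation; the amount in controversy is USD 18,700, above the USD 17,000 ceiling — none of the alternatives is met. Not satisfied.
  (b) The amount in controversy is USD 18,700, which meets the $10,000 floor, which satisfies one of the alternatives. Satisfied.
  (c) Every defendant has filed written consent. Met.
  → No jurisdiction.

the Circuit Court of Zefstead; the Holford High Bench; the Selmere District Court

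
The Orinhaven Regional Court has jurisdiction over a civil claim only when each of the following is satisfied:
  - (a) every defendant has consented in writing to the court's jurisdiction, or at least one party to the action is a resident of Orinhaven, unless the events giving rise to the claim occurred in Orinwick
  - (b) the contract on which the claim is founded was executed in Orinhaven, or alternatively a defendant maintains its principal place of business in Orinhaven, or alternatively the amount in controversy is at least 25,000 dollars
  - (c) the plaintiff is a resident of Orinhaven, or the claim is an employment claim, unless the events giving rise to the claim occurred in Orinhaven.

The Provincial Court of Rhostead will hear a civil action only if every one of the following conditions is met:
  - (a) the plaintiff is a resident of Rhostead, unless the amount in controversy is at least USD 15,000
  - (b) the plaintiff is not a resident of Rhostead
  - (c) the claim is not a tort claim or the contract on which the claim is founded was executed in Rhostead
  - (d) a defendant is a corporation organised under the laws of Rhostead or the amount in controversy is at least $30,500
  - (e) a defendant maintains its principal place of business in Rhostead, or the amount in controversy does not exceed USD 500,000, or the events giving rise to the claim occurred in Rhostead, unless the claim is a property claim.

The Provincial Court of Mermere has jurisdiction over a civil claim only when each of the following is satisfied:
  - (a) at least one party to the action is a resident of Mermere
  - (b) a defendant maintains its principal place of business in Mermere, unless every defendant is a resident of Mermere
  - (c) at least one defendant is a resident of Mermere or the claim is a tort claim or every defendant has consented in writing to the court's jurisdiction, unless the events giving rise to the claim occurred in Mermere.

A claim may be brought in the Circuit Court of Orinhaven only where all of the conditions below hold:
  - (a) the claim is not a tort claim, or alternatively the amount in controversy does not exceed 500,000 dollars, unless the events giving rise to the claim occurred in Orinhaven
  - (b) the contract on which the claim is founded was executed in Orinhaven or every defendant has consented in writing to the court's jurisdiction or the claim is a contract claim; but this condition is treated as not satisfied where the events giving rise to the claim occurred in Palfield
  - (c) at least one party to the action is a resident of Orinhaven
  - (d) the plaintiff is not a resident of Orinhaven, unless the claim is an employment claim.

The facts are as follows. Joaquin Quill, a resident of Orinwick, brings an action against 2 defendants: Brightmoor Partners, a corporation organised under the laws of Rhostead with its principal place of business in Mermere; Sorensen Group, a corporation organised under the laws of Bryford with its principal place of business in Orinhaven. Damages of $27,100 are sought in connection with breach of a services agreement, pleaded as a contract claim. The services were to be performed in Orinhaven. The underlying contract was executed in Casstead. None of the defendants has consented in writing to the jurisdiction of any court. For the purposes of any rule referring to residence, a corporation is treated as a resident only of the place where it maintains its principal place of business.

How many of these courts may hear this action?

The Orinhaven Regional Court:
  (a) Sorensen Group resides in Orinhaven, which satisfies one of the alternatives. Met.
  (b) Sorensen Group has its principal place of business in Orinhaven, which satisfies one of the alternatives. Condition met.
  (c) The plaintiff resides in Orinwick, not Orinhaven; the claim is a contract claim, not an employment claim — none of the alternatives is met. But the operative events occurred in Orinhaven, and the 'unless' clause therefore excuses the requirement. Condition met.
  → Every requirement is satisfied — jurisdiction.
The Provincial Court of Rhostead:
  (a) The plaintiff resides in Orinwick, not Rhostead. However, the amount in controversy is 27,100 dollars, which meets the USD 15,000 floor, so the 'unless' proviso supplies this condition. Satisfied.
  (b) The plaintiff resides in Orinwick, which is not Rhostead. Condition met.
  (c) The claim is a contract claim, not a tort claim, so one alternative holds. Satisfied.
  (d) Brightmoor Partners is organised under the laws of Rhostead, so this disjunct is met. Met.
  (e) The amount in controversy is $27,100, within the 500,000 dollars ceiling, so one alternative holds. Condition met.
  → All conditions met; jurisdiction exists.
The Provincial Court of Mermere:
  (a) Brightmoor Partners resides in Mermere. Satisfied.
  (b) Brightmoor Partners has its principal place of business in Mermere. Met.
  (c) Brightmoor Partners resides in Mermere, which satisfies one of the alternatives. Met.
  → Every requirement is satisfied — jurisdiction.
The Circuit Court of Orinhaven:
  (a) The claim is a contract claim, not a tort claim — that alternative is enough. Satisfied.
  (b) The claim is a contract claim, so this disjunct is met. The exception is not triggered, since the operative events occurred in Orinhaven, not Palfield. Condition met.
  (c) Sorensen Group resides in Orinhaven. Satisfied.
  (d) The plaintiff resides in Orinwick, which is not Orinhaven. Met.
  → Jurisdiction lies.
Courts with jurisdiction: the Orinhaven Regional Court, the Provincial Court of Rhostead, the Provincial Court of Mermere, the Circuit Court of Orinhaven — 4 in total.

4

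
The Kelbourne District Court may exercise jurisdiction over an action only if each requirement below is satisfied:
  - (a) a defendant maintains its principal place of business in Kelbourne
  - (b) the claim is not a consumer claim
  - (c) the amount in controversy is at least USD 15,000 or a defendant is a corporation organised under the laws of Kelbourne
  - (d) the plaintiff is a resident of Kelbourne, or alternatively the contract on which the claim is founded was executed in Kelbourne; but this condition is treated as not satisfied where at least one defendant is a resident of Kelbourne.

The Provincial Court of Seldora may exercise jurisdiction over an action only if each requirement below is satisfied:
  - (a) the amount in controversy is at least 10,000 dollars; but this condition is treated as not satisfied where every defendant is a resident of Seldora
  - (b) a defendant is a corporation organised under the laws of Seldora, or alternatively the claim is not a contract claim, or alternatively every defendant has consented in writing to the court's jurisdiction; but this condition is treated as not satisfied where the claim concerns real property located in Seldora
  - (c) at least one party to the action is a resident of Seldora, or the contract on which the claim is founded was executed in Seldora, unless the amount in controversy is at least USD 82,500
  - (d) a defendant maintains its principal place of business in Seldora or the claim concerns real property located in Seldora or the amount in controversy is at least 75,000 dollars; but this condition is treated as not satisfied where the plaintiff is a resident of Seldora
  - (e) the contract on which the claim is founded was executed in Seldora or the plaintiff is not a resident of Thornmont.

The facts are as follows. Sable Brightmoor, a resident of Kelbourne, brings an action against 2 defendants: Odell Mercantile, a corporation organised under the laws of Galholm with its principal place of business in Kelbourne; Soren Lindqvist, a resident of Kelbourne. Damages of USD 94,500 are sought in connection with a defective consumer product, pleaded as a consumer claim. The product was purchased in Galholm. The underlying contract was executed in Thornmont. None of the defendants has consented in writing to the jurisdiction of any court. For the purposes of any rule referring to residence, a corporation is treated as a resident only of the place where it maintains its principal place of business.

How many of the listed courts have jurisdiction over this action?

The Kelbourne District Court:
  (a) Odell Mercantile has its principal place of business in Kelbourne. Condition met.
  (b) The claim is a consumer claim. Condition not met.
  (c) The amount in controversy is USD 94,500, which meets the $15,000 floor — that alternative is enough. Met.
  (d) The plaintiff resides in Kelbourne — that alternative is enough. But the carve-out bites: Odell Mercantile resides in Kelbourne. Condition not met.
  → The court lacks jurisdiction.
The Provincial Court of Seldora:
  (a) The amount in controversy is $94,500, which meets the USD 10,000 floor. And the carve-out is inapplicable — the defendants reside as follows — Odell Mercantile in Kelbourne, Soren Lindqvist in Kelbourne — not all in Seldora. Satisfied.
  (b) The claim is a consumer claim, not a contract claim, so one alternative holds. The carve-out does not apply: the claim does not concern real property. Met.
  (c) No party resides in Seldora; the contract was executed in Thornmont, not Seldora — every alternative fails. However, the amount in controversy is 94,500 dollars, which meets the USD 82,500 floor, so the 'unless' proviso supplies this condition. Met.
  (d) The amount in controversy is USD 94,500, which meets the $75,000 floor, so this disjunct is met. And the carve-out is inapplicable — the plaintiff resides in Kelbourne, not Seldora. Satisfied.
  (e) The plaintiff resides in Kelbourne, which is not Thornmont, so one alternative holds. Satisfied.
  → Every requirement is satisfied — jurisdiction.
Courts with jurisdiction: the Provincial Court of Seldora — 1 in total.

1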